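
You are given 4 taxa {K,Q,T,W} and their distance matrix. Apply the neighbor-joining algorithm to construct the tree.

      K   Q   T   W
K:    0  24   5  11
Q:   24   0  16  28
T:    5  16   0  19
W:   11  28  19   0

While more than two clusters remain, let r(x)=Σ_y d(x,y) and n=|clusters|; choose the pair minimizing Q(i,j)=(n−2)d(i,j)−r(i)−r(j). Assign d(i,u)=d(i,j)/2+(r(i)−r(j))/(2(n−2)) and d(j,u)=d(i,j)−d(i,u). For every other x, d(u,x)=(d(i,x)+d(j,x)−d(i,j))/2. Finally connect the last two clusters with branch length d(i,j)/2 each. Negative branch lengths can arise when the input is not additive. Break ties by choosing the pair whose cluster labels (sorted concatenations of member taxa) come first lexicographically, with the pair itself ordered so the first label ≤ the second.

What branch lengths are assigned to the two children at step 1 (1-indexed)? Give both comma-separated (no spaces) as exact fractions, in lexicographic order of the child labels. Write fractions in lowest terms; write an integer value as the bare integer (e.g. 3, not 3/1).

1,10

iteration 1: select K,W (d=11, Q=-76); attach at lengths (1, 10); label the merged cluster KW
  updated: d(KW,Q)=41/2, d(KW,T)=13/2
iteration 2: select KW,Q (d=41/2, Q=-43); attach at lengths (11/2, 15); label the merged cluster KQW
  updated: d(KQW,T)=1
iteration 3: select KQW,T (d=1); attach at lengths (1/2, 1/2); label the merged cluster KQTW
final tree: (((K:1,W:10):11/2,Q:15):1/2,T:1/2)
total length: 65/2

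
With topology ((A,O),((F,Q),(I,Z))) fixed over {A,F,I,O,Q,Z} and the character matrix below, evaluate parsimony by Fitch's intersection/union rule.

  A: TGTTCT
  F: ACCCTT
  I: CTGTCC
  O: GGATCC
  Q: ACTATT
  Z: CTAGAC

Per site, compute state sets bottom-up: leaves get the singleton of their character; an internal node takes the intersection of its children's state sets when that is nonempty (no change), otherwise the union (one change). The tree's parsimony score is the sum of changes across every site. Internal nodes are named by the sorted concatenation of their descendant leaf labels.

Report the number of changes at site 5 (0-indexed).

[col 0] AO: children A:{T}, O:{G} ∪→ {G,T}; cost 1
[col 0] FQ: children F:{A}, Q:{A} ∩→ {A}; cost 0
[col 0] IZ: children I:{C}, Z:{C} ∩→ {C}; cost 0
[col 0] FIQZ: children FQ:{A}, IZ:{C} ∪→ {A,C}; cost 1
[col 0] AFIOQZ: children AO:{G,T}, FIQZ:{A,C} ∪→ {A,C,G,T}; cost 1
[col 1] AO: children A:{G}, O:{G} ∩→ {G}; cost 0
[col 1] FQ: children F:{C}, Q:{C} ∩→ {C}; cost 0
[col 1] IZ: children I:{T}, Z:{T} ∩→ {T}; cost 0
[col 1] FIQZ: children FQ:{C}, IZ:{T} ∪→ {C,T}; cost 1
[col 1] AFIOQZ: children AO:{G}, FIQZ:{C,T} ∪→ {C,G,T}; cost 1
[col 2] AO: children A:{T}, O:{A} ∪→ {A,T}; cost 1
[col 2] FQ: children F:{C}, Q:{T} ∪→ {C,T}; cost 1
[col 2] IZ: children I:{G}, Z:{A} ∪→ {A,G}; cost 1
[col 2] FIQZ: children FQ:{C,T}, IZ:{A,G} ∪→ {A,C,G,T}; cost 1
[col 2] AFIOQZ: children AO:{A,T}, FIQZ:{A,C,G,T} ∩→ {A,T}; cost 0
[col 3] AO: children A:{T}, O:{T} ∩→ {T}; cost 0
[col 3] FQ: children F:{C}, Q:{A} ∪→ {A,C}; cost 1
[col 3] IZ: children I:{T}, Z:{G} ∪→ {G,T}; cost 1
[col 3] FIQZ: children FQ:{A,C}, IZ:{G,T} ∪→ {A,C,G,T}; cost 1
[col 3] AFIOQZ: children AO:{T}, FIQZ:{A,C,G,T} ∩→ {T}; cost 0
[col 4] AO: children A:{C}, O:{C} ∩→ {C}; cost 0
[col 4] FQ: children F:{T}, Q:{T} ∩→ {T}; cost 0
[col 4] IZ: children I:{C}, Z:{A} ∪→ {A,C}; cost 1
[col 4] FIQZ: children FQ:{T}, IZ:{A,C} ∪→ {A,C,T}; cost 1
[col 4] AFIOQZ: children AO:{C}, FIQZ:{A,C,T} ∩→ {C}; cost 0
[col 5] AO: children A:{T}, O:{C} ∪→ {C,T}; cost 1
[col 5] FQ: children F:{T}, Q:{T} ∩→ {T}; cost 0
[col 5] IZ: children I:{C}, Z:{C} ∩→ {C}; cost 0
[col 5] FIQZ: children FQ:{T}, IZ:{C} ∪→ {C,T}; cost 1
[col 5] AFIOQZ: children AO:{C,T}, FIQZ:{C,T} ∩→ {C,T}; cost 0
per-site changes: [3, 2, 4, 3, 2, 2]; total = 16

2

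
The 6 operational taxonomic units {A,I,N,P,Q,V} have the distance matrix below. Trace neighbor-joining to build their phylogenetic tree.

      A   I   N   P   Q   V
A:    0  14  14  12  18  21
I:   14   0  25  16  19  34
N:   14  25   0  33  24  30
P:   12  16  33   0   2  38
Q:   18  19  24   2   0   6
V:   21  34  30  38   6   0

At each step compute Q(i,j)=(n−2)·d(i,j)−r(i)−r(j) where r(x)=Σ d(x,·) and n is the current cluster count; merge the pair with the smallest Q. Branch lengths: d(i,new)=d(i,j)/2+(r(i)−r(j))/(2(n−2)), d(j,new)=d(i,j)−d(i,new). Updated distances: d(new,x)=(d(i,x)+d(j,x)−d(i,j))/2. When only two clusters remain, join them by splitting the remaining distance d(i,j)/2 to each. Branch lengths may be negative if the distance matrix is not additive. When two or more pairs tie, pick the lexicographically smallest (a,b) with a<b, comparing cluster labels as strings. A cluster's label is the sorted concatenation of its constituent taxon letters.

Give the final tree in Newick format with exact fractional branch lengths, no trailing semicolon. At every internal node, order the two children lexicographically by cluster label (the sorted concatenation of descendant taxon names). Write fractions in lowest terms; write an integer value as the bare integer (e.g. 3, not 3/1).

1. join Q+V (d=6, Q=-174) ⇒ QV; edges |Q|=-9/2, |V|=21/2
  updated: d(A,QV)=33/2, d(I,QV)=47/2, d(N,QV)=24, d(P,QV)=17
2. join A+N (d=14, Q=-221/2) ⇒ AN; edges |A|=5/12, |N|=163/12
  updated: d(AN,I)=25/2, d(AN,P)=31/2, d(AN,QV)=53/4
3. join AN+QV (d=53/4, Q=-137/2) ⇒ ANQV; edges |AN|=7/2, |QV|=39/4
  updated: d(ANQV,I)=91/8, d(ANQV,P)=77/8
4. join ANQV+I (d=91/8, Q=-37) ⇒ AINQV; edges |ANQV|=5/2, |I|=71/8
  updated: d(AINQV,P)=57/8
5. join AINQV+P (d=57/8) ⇒ AINPQV; edges |AINQV|=57/16, |P|=57/16
final tree: ((((A:5/12,N:163/12):7/2,(Q:-9/2,V:21/2):39/4):5/2,I:71/8):57/16,P:57/16)
total length: 207/4

((((A:5/12,N:163/12):7/2,(Q:-9/2,V:21/2):39/4):5/2,I:71/8):57/16,P:57/16)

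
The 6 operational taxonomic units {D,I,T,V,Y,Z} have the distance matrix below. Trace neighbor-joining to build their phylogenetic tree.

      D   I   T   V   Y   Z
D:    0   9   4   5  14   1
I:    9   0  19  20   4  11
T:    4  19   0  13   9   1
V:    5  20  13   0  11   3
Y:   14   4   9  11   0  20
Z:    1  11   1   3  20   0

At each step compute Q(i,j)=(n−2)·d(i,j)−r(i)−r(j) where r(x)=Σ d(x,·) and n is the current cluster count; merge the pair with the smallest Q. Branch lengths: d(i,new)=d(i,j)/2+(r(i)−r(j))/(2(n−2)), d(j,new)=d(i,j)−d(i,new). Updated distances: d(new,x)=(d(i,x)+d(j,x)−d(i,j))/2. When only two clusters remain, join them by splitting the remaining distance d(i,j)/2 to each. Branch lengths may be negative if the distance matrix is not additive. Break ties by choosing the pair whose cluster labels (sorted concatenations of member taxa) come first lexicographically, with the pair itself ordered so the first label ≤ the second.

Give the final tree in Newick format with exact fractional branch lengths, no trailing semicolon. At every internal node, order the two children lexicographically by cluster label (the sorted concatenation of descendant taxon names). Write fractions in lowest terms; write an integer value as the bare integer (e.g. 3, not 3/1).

1. join I+Y (d=4, Q=-105) ⇒ IY; edges |I|=21/8, |Y|=11/8
  updated: d(D,IY)=19/2, d(IY,T)=12, d(IY,V)=27/2, d(IY,Z)=27/2
2. join T+Z (d=1, Q=-91/2) ⇒ TZ; edges |T|=29/12, |Z|=-17/12
  updated: d(D,TZ)=2, d(IY,TZ)=49/4, d(TZ,V)=15/2
3. join D+TZ (d=2, Q=-137/4) ⇒ DTZ; edges |D|=-5/16, |TZ|=37/16
  updated: d(DTZ,IY)=79/8, d(DTZ,V)=21/4
4. join DTZ+IY (d=79/8, Q=-229/8) ⇒ DITYZ; edges |DTZ|=13/16, |IY|=145/16
  updated: d(DITYZ,V)=71/16
5. join DITYZ+V (d=71/16) ⇒ DITVYZ; edges |DITYZ|=71/32, |V|=71/32
final tree: (((D:-5/16,(T:29/12,Z:-17/12):37/16):13/16,(I:21/8,Y:11/8):145/16):71/32,V:71/32)
total length: 341/16

(((D:-5/16,(T:29/12,Z:-17/12):37/16):13/16,(I:21/8,Y:11/8):145/16):71/32,V:71/32)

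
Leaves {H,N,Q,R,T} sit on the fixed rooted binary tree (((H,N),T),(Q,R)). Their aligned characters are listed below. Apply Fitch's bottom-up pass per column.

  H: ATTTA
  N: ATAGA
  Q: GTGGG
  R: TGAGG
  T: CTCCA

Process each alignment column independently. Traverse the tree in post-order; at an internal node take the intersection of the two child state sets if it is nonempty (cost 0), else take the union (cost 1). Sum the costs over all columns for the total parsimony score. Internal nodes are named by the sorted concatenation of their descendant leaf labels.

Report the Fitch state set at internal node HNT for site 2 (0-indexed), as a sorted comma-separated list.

site 0, node HN: H={A} ∩ N={A} → {A} (+0)
site 0, node HNT: HN={A} ∪ T={C} → {A,C} (+1)
site 0, node QR: Q={G} ∪ R={T} → {G,T} (+1)
site 0, node HNQRT: HNT={A,C} ∪ QR={G,T} → {A,C,G,T} (+1)
site 1, node HN: H={T} ∩ N={T} → {T} (+0)
site 1, node HNT: HN={T} ∩ T={T} → {T} (+0)
site 1, node QR: Q={T} ∪ R={G} → {G,T} (+1)
site 1, node HNQRT: HNT={T} ∩ QR={G,T} → {T} (+0)
site 2, node HN: H={T} ∪ N={A} → {A,T} (+1)
site 2, node HNT: HN={A,T} ∪ T={C} → {A,C,T} (+1)
site 2, node QR: Q={G} ∪ R={A} → {A,G} (+1)
site 2, node HNQRT: HNT={A,C,T} ∩ QR={A,G} → {A} (+0)
site 3, node HN: H={T} ∪ N={G} → {G,T} (+1)
site 3, node HNT: HN={G,T} ∪ T={C} → {C,G,T} (+1)
site 3, node QR: Q={G} ∩ R={G} → {G} (+0)
site 3, node HNQRT: HNT={C,G,T} ∩ QR={G} → {G} (+0)
site 4, node HN: H={A} ∩ N={A} → {A} (+0)
site 4, node HNT: HN={A} ∩ T={A} → {A} (+0)
site 4, node QR: Q={G} ∩ R={G} → {G} (+0)
site 4, node HNQRT: HNT={A} ∪ QR={G} → {A,G} (+1)
per-site changes: [3, 1, 3, 2, 1]; total = 10

A,C,T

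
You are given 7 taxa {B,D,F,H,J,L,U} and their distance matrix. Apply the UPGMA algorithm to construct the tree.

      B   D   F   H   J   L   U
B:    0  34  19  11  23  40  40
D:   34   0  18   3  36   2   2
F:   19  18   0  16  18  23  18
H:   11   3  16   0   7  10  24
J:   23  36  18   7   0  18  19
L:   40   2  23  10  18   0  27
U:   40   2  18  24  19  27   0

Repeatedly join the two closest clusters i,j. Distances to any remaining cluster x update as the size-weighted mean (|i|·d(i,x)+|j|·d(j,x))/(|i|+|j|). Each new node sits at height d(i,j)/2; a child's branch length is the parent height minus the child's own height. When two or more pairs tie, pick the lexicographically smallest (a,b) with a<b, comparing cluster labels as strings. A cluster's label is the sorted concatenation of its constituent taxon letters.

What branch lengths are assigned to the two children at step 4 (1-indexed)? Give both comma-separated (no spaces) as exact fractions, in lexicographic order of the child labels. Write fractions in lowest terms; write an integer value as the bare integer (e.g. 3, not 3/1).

1. join D+L (d=2) ⇒ DL; edges |D|=1, |L|=1
  updated: d(B,DL)=37, d(DL,F)=41/2, d(DL,H)=13/2, d(DL,J)=27, d(DL,U)=29/2
2. join DL+H (d=13/2) ⇒ DHL; edges |DL|=9/4, |H|=13/4
  updated: d(B,DHL)=85/3, d(DHL,F)=19, d(DHL,J)=61/3, d(DHL,U)=53/3
3. join DHL+U (d=53/3) ⇒ DHLU; edges |DHL|=67/12, |U|=53/6
  updated: d(B,DHLU)=125/4, d(DHLU,F)=75/4, d(DHLU,J)=20
4. join F+J (d=18) ⇒ FJ; edges |F|=9, |J|=9
  updated: d(B,FJ)=21, d(DHLU,FJ)=155/8
5. join DHLU+FJ (d=155/8) ⇒ DFHJLU; edges |DHLU|=41/48, |FJ|=11/16
  updated: d(B,DFHJLU)=167/6
6. join B+DFHJLU (d=167/6) ⇒ BDFHJLU; edges |B|=167/12, |DFHJLU|=203/48
final tree: (B:167/12,((((D:1,L:1):9/4,H:13/4):67/12,U:53/6):41/48,(F:9,J:9):11/16):203/48)
total length: 2861/48

9,9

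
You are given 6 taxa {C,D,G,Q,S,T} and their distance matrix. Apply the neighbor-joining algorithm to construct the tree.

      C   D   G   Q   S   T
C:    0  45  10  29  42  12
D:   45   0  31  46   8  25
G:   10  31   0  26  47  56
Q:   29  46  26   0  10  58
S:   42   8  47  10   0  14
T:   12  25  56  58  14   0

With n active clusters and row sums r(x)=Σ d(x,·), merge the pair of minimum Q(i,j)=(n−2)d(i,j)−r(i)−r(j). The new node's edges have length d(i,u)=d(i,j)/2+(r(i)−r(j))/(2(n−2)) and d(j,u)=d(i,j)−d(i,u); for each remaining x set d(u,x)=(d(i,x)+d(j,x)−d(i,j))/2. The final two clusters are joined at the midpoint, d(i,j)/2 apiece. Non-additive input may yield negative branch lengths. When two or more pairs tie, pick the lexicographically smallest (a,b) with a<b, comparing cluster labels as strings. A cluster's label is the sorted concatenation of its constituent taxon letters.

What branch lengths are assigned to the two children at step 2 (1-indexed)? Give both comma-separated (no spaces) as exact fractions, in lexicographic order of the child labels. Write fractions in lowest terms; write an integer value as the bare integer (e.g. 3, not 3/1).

step 1: merge (C,G) at d=10, Q=-268; branch lengths C→1, G→9; new cluster CG
  updated: d(CG,D)=33, d(CG,Q)=45/2, d(CG,S)=79/2, d(CG,T)=29
step 2: merge (CG,Q) at d=45/2, Q=-193; branch lengths CG→55/6, Q→40/3; new cluster CGQ
  updated: d(CGQ,D)=113/4, d(CGQ,S)=27/2, d(CGQ,T)=129/4
step 3: merge (CGQ,S) at d=27/2, Q=-165/2; branch lengths CGQ→131/8, S→-23/8; new cluster CGQS
  updated: d(CGQS,D)=91/8, d(CGQS,T)=131/8
step 4: merge (CGQS,D) at d=91/8, Q=-211/4; branch lengths CGQS→11/8, D→10; new cluster CDGQS
  updated: d(CDGQS,T)=15
step 5: merge (CDGQS,T) at d=15; branch lengths CDGQS→15/2, T→15/2; new cluster CDGQST
final tree: (((((C:1,G:9):55/6,Q:40/3):131/8,S:-23/8):11/8,D:10):15/2,T:15/2)
total length: 579/8

55/6,40/3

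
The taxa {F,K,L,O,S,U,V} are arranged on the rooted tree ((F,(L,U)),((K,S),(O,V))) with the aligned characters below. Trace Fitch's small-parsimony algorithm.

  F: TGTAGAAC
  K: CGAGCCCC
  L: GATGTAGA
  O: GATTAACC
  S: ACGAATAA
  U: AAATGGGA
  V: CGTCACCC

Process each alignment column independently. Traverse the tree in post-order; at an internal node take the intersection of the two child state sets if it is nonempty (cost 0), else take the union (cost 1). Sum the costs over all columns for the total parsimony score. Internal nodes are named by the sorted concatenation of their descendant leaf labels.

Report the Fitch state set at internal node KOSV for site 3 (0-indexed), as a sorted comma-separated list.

A,C,G,T

[col 0] LU: children L:{G}, U:{A} ∪→ {A,G}; cost 1
[col 0] FLU: children F:{T}, LU:{A,G} ∪→ {A,G,T}; cost 1
[col 0] KS: children K:{C}, S:{A} ∪→ {A,C}; cost 1
[col 0] OV: children O:{G}, V:{C} ∪→ {C,G}; cost 1
[col 0] KOSV: children KS:{A,C}, OV:{C,G} ∩→ {C}; cost 0
[col 0] FKLOSUV: children FLU:{A,G,T}, KOSV:{C} ∪→ {A,C,G,T}; cost 1
[col 1] LU: children L:{A}, U:{A} ∩→ {A}; cost 0
[col 1] FLU: children F:{G}, LU:{A} ∪→ {A,G}; cost 1
[col 1] KS: children K:{G}, S:{C} ∪→ {C,G}; cost 1
[col 1] OV: children O:{A}, V:{G} ∪→ {A,G}; cost 1
[col 1] KOSV: children KS:{C,G}, OV:{A,G} ∩→ {G}; cost 0
[col 1] FKLOSUV: children FLU:{A,G}, KOSV:{G} ∩→ {G}; cost 0
[col 2] LU: children L:{T}, U:{A} ∪→ {A,T}; cost 1
[col 2] FLU: children F:{T}, LU:{A,T} ∩→ {T}; cost 0
[col 2] KS: children K:{A}, S:{G} ∪→ {A,G}; cost 1
[col 2] OV: children O:{T}, V:{T} ∩→ {T}; cost 0
[col 2] KOSV: children KS:{A,G}, OV:{T} ∪→ {A,G,T}; cost 1
[col 2] FKLOSUV: children FLU:{T}, KOSV:{A,G,T} ∩→ {T}; cost 0
[col 3] LU: children L:{G}, U:{T} ∪→ {G,T}; cost 1
[col 3] FLU: children F:{A}, LU:{G,T} ∪→ {A,G,T}; cost 1
[col 3] KS: children K:{G}, S:{A} ∪→ {A,G}; cost 1
[col 3] OV: children O:{T}, V:{C} ∪→ {C,T}; cost 1
[col 3] KOSV: children KS:{A,G}, OV:{C,T} ∪→ {A,C,G,T}; cost 1
[col 3] FKLOSUV: children FLU:{A,G,T}, KOSV:{A,C,G,T} ∩→ {A,G,T}; cost 0
[col 4] LU: children L:{T}, U:{G} ∪→ {G,T}; cost 1
[col 4] FLU: children F:{G}, LU:{G,T} ∩→ {G}; cost 0
[col 4] KS: children K:{C}, S:{A} ∪→ {A,C}; cost 1
[col 4] OV: children O:{A}, V:{A} ∩→ {A}; cost 0
[col 4] KOSV: children KS:{A,C}, OV:{A} ∩→ {A}; cost 0
[col 4] FKLOSUV: children FLU:{G}, KOSV:{A} ∪→ {A,G}; cost 1
[col 5] LU: children L:{A}, U:{G} ∪→ {A,G}; cost 1
[col 5] FLU: children F:{A}, LU:{A,G} ∩→ {A}; cost 0
[col 5] KS: children K:{C}, S:{T} ∪→ {C,T}; cost 1
[col 5] OV: children O:{A}, V:{C} ∪→ {A,C}; cost 1
[col 5] KOSV: children KS:{C,T}, OV:{A,C} ∩→ {C}; cost 0
[col 5] FKLOSUV: children FLU:{A}, KOSV:{C} ∪→ {A,C}; cost 1
[col 6] LU: children L:{G}, U:{G} ∩→ {G}; cost 0
[col 6] FLU: children F:{A}, LU:{G} ∪→ {A,G}; cost 1
[col 6] KS: children K:{C}, S:{A} ∪→ {A,C}; cost 1
[col 6] OV: children O:{C}, V:{C} ∩→ {C}; cost 0
[col 6] KOSV: children KS:{A,C}, OV:{C} ∩→ {C}; cost 0
[col 6] FKLOSUV: children FLU:{A,G}, KOSV:{C} ∪→ {A,C,G}; cost 1
[col 7] LU: children L:{A}, U:{A} ∩→ {A}; cost 0
[col 7] FLU: children F:{C}, LU:{A} ∪→ {A,C}; cost 1
[col 7] KS: children K:{C}, S:{A} ∪→ {A,C}; cost 1
[col 7] OV: children O:{C}, V:{C} ∩→ {C}; cost 0
[col 7] KOSV: children KS:{A,C}, OV:{C} ∩→ {C}; cost 0
[col 7] FKLOSUV: children FLU:{A,C}, KOSV:{C} ∩→ {C}; cost 0
per-site changes: [5, 3, 3, 5, 3, 4, 3, 2]; total = 28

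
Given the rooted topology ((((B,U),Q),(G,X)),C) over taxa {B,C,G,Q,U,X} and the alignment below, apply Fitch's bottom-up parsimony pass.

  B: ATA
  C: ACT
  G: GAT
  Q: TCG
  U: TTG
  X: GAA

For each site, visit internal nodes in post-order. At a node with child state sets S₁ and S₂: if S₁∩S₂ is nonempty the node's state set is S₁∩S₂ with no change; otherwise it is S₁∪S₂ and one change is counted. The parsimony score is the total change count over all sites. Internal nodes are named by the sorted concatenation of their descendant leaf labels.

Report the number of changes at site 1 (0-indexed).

BU@0: {A} ∪ {T} = {A,T} (union, +1)
BQU@0: {A,T} ∩ {T} = {T} (intersection, +0)
GX@0: {G} ∩ {G} = {G} (intersection, +0)
BGQUX@0: {T} ∪ {G} = {G,T} (union, +1)
BCGQUX@0: {G,T} ∪ {A} = {A,G,T} (union, +1)
BU@1: {T} ∩ {T} = {T} (intersection, +0)
BQU@1: {T} ∪ {C} = {C,T} (union, +1)
GX@1: {A} ∩ {A} = {A} (intersection, +0)
BGQUX@1: {C,T} ∪ {A} = {A,C,T} (union, +1)
BCGQUX@1: {A,C,T} ∩ {C} = {C} (intersection, +0)
BU@2: {A} ∪ {G} = {A,G} (union, +1)
BQU@2: {A,G} ∩ {G} = {G} (intersection, +0)
GX@2: {T} ∪ {A} = {A,T} (union, +1)
BGQUX@2: {G} ∪ {A,T} = {A,G,T} (union, +1)
BCGQUX@2: {A,G,T} ∩ {T} = {T} (intersection, +0)
per-site changes: [3, 2, 3]; total = 8

2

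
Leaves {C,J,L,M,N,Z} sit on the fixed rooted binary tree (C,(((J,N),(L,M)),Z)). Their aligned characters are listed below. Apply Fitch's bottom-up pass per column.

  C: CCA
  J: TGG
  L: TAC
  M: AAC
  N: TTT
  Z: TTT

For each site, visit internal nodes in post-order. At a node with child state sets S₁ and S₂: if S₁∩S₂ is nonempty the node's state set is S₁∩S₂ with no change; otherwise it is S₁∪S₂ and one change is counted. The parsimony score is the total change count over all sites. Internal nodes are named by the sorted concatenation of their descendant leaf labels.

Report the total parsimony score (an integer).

site 0, node JN: J={T} ∩ N={T} → {T} (+0)
site 0, node LM: L={T} ∪ M={A} → {A,T} (+1)
site 0, node JLMN: JN={T} ∩ LM={A,T} → {T} (+0)
site 0, node JLMNZ: JLMN={T} ∩ Z={T} → {T} (+0)
site 0, node CJLMNZ: C={C} ∪ JLMNZ={T} → {C,T} (+1)
site 1, node JN: J={G} ∪ N={T} → {G,T} (+1)
site 1, node LM: L={A} ∩ M={A} → {A} (+0)
site 1, node JLMN: JN={G,T} ∪ LM={A} → {A,G,T} (+1)
site 1, node JLMNZ: JLMN={A,G,T} ∩ Z={T} → {T} (+0)
site 1, node CJLMNZ: C={C} ∪ JLMNZ={T} → {C,T} (+1)
site 2, node JN: J={G} ∪ N={T} → {G,T} (+1)
site 2, node LM: L={C} ∩ M={C} → {C} (+0)
site 2, node JLMN: JN={G,T} ∪ LM={C} → {C,G,T} (+1)
site 2, node JLMNZ: JLMN={C,G,T} ∩ Z={T} → {T} (+0)
site 2, node CJLMNZ: C={A} ∪ JLMNZ={T} → {A,T} (+1)
per-site changes: [2, 3, 3]; total = 8

8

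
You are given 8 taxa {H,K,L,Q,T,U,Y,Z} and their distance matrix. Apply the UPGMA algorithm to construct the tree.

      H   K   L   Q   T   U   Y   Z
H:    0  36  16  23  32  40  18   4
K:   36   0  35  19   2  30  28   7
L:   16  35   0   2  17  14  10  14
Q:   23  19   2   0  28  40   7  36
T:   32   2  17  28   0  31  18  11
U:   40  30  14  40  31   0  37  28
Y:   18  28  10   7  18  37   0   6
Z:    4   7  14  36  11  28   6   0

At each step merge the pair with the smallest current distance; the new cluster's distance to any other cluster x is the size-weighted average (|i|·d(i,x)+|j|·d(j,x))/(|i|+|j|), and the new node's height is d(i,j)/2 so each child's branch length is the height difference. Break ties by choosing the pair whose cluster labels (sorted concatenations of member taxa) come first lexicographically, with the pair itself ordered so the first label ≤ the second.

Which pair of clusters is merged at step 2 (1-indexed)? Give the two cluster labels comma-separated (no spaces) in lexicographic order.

L,Q

step 1: merge (K,T) at d=2; branch lengths K→1, T→1; new cluster KT
  updated: d(H,KT)=34, d(KT,L)=26, d(KT,Q)=47/2, d(KT,U)=61/2, d(KT,Y)=23, d(KT,Z)=9
step 2: merge (L,Q) at d=2; branch lengths L→1, Q→1; new cluster LQ
  updated: d(H,LQ)=39/2, d(KT,LQ)=99/4, d(LQ,U)=27, d(LQ,Y)=17/2, d(LQ,Z)=25
step 3: merge (H,Z) at d=4; branch lengths H→2, Z→2; new cluster HZ
  updated: d(HZ,KT)=43/2, d(HZ,LQ)=89/4, d(HZ,U)=34, d(HZ,Y)=12
step 4: merge (LQ,Y) at d=17/2; branch lengths LQ→13/4, Y→17/4; new cluster LQY
  updated: d(HZ,LQY)=113/6, d(KT,LQY)=145/6, d(LQY,U)=91/3
step 5: merge (HZ,LQY) at d=113/6; branch lengths HZ→89/12, LQY→31/6; new cluster HLQYZ
  updated: d(HLQYZ,KT)=231/10, d(HLQYZ,U)=159/5
step 6: merge (HLQYZ,KT) at d=231/10; branch lengths HLQYZ→32/15, KT→211/20; new cluster HKLQTYZ
  updated: d(HKLQTYZ,U)=220/7
step 7: merge (HKLQTYZ,U) at d=220/7; branch lengths HKLQTYZ→583/140, U→110/7; new cluster HKLQTUYZ
final tree: ((((H:2,Z:2):89/12,((L:1,Q:1):13/4,Y:17/4):31/6):32/15,(K:1,T:1):211/20):583/140,U:110/7)
total length: 25471/420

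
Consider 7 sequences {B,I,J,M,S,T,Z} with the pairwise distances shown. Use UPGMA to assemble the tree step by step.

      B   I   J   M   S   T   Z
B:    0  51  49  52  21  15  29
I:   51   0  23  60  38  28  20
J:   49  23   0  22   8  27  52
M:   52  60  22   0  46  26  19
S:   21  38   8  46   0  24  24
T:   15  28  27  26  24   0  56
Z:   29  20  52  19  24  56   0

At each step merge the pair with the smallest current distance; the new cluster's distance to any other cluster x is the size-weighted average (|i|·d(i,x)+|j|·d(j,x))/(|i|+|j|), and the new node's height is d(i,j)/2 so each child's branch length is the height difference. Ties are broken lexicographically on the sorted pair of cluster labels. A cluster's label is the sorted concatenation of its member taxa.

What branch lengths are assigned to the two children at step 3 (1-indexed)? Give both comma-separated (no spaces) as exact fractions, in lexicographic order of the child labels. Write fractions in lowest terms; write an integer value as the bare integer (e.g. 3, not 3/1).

19/2,19/2

iteration 1: select J,S (d=8); attach at lengths (4, 4); label the merged cluster JS
  updated: d(B,JS)=35, d(I,JS)=61/2, d(JS,M)=34, d(JS,T)=51/2, d(JS,Z)=38
iteration 2: select B,T (d=15); attach at lengths (15/2, 15/2); label the merged cluster BT
  updated: d(BT,I)=79/2, d(BT,JS)=121/4, d(BT,M)=39, d(BT,Z)=85/2
iteration 3: select M,Z (d=19); attach at lengths (19/2, 19/2); label the merged cluster MZ
  updated: d(BT,MZ)=163/4, d(I,MZ)=40, d(JS,MZ)=36
iteration 4: select BT,JS (d=121/4); attach at lengths (61/8, 89/8); label the merged cluster BJST
  updated: d(BJST,I)=35, d(BJST,MZ)=307/8
iteration 5: select BJST,I (d=35); attach at lengths (19/8, 35/2); label the merged cluster BIJST
  updated: d(BIJST,MZ)=387/10
iteration 6: select BIJST,MZ (d=387/10); attach at lengths (37/20, 197/20); label the merged cluster BIJMSTZ
final tree: ((((B:15/2,T:15/2):61/8,(J:4,S:4):89/8):19/8,I:35/2):37/20,(M:19/2,Z:19/2):197/20)
total length: 3693/40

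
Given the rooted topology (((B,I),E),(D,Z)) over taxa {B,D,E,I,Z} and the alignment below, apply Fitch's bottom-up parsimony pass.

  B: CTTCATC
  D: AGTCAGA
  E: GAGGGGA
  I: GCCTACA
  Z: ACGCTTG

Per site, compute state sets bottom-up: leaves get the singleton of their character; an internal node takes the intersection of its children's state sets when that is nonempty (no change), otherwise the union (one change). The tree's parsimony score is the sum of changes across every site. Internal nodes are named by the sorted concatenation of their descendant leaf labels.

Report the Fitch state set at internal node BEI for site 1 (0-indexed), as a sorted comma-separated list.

A,C,T

site 0, node BI: B={C} ∪ I={G} → {C,G} (+1)
site 0, node BEI: BI={C,G} ∩ E={G} → {G} (+0)
site 0, node DZ: D={A} ∩ Z={A} → {A} (+0)
site 0, node BDEIZ: BEI={G} ∪ DZ={A} → {A,G} (+1)
site 1, node BI: B={T} ∪ I={C} → {C,T} (+1)
site 1, node BEI: BI={C,T} ∪ E={A} → {A,C,T} (+1)
site 1, node DZ: D={G} ∪ Z={C} → {C,G} (+1)
site 1, node BDEIZ: BEI={A,C,T} ∩ DZ={C,G} → {C} (+0)
site 2, node BI: B={T} ∪ I={C} → {C,T} (+1)
site 2, node BEI: BI={C,T} ∪ E={G} → {C,G,T} (+1)
site 2, node DZ: D={T} ∪ Z={G} → {G,T} (+1)
site 2, node BDEIZ: BEI={C,G,T} ∩ DZ={G,T} → {G,T} (+0)
site 3, node BI: B={C} ∪ I={T} → {C,T} (+1)
site 3, node BEI: BI={C,T} ∪ E={G} → {C,G,T} (+1)
site 3, node DZ: D={C} ∩ Z={C} → {C} (+0)
site 3, node BDEIZ: BEI={C,G,T} ∩ DZ={C} → {C} (+0)
site 4, node BI: B={A} ∩ I={A} → {A} (+0)
site 4, node BEI: BI={A} ∪ E={G} → {A,G} (+1)
site 4, node DZ: D={A} ∪ Z={T} → {A,T} (+1)
site 4, node BDEIZ: BEI={A,G} ∩ DZ={A,T} → {A} (+0)
site 5, node BI: B={T} ∪ I={C} → {C,T} (+1)
site 5, node BEI: BI={C,T} ∪ E={G} → {C,G,T} (+1)
site 5, node DZ: D={G} ∪ Z={T} → {G,T} (+1)
site 5, node BDEIZ: BEI={C,G,T} ∩ DZ={G,T} → {G,T} (+0)
site 6, node BI: B={C} ∪ I={A} → {A,C} (+1)
site 6, node BEI: BI={A,C} ∩ E={A} → {A} (+0)
site 6, node DZ: D={A} ∪ Z={G} → {A,G} (+1)
site 6, node BDEIZ: BEI={A} ∩ DZ={A,G} → {A} (+0)
per-site changes: [2, 3, 3, 2, 2, 3, 2]; total = 17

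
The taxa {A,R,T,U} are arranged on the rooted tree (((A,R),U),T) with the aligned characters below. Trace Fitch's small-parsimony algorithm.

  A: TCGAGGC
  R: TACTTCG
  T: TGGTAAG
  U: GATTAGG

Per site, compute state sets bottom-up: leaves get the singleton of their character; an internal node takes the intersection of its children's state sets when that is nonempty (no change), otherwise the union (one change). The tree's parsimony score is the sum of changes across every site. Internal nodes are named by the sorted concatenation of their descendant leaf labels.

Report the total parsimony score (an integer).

11

[col 0] AR: children A:{T}, R:{T} ∩→ {T}; cost 0
[col 0] ARU: children AR:{T}, U:{G} ∪→ {G,T}; cost 1
[col 0] ARTU: children ARU:{G,T}, T:{T} ∩→ {T}; cost 0
[col 1] AR: children A:{C}, R:{A} ∪→ {A,C}; cost 1
[col 1] ARU: children AR:{A,C}, U:{A} ∩→ {A}; cost 0
[col 1] ARTU: children ARU:{A}, T:{G} ∪→ {A,G}; cost 1
[col 2] AR: children A:{G}, R:{C} ∪→ {C,G}; cost 1
[col 2] ARU: children AR:{C,G}, U:{T} ∪→ {C,G,T}; cost 1
[col 2] ARTU: children ARU:{C,G,T}, T:{G} ∩→ {G}; cost 0
[col 3] AR: children A:{A}, R:{T} ∪→ {A,T}; cost 1
[col 3] ARU: children AR:{A,T}, U:{T} ∩→ {T}; cost 0
[col 3] ARTU: children ARU:{T}, T:{T} ∩→ {T}; cost 0
[col 4] AR: children A:{G}, R:{T} ∪→ {G,T}; cost 1
[col 4] ARU: children AR:{G,T}, U:{A} ∪→ {A,G,T}; cost 1
[col 4] ARTU: children ARU:{A,G,T}, T:{A} ∩→ {A}; cost 0
[col 5] AR: children A:{G}, R:{C} ∪→ {C,G}; cost 1
[col 5] ARU: children AR:{C,G}, U:{G} ∩→ {G}; cost 0
[col 5] ARTU: children ARU:{G}, T:{A} ∪→ {A,G}; cost 1
[col 6] AR: children A:{C}, R:{G} ∪→ {C,G}; cost 1
[col 6] ARU: children AR:{C,G}, U:{G} ∩→ {G}; cost 0
[col 6] ARTU: children ARU:{G}, T:{G} ∩→ {G}; cost 0
per-site changes: [1, 2, 2, 1, 2, 2, 1]; total = 11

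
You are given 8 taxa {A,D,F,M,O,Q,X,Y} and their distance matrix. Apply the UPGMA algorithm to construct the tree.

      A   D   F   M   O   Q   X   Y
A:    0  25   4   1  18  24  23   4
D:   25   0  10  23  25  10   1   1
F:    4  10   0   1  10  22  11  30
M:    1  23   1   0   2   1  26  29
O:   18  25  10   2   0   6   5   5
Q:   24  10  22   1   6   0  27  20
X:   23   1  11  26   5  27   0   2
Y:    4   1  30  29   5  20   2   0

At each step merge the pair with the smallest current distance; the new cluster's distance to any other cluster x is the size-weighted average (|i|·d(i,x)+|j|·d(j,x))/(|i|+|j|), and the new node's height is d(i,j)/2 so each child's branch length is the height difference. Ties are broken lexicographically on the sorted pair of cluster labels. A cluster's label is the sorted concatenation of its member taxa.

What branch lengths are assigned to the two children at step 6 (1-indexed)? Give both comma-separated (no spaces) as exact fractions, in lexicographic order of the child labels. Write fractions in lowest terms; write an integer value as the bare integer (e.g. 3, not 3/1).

31/6,41/12

step 1: merge (A,M) at d=1; branch lengths A→1/2, M→1/2; new cluster AM
  updated: d(AM,D)=24, d(AM,F)=5/2, d(AM,O)=10, d(AM,Q)=25/2, d(AM,X)=49/2, d(AM,Y)=33/2
step 2: merge (D,X) at d=1; branch lengths D→1/2, X→1/2; new cluster DX
  updated: d(AM,DX)=97/4, d(DX,F)=21/2, d(DX,O)=15, d(DX,Q)=37/2, d(DX,Y)=3/2
step 3: merge (DX,Y) at d=3/2; branch lengths DX→1/4, Y→3/4; new cluster DXY
  updated: d(AM,DXY)=65/3, d(DXY,F)=17, d(DXY,O)=35/3, d(DXY,Q)=19
step 4: merge (AM,F) at d=5/2; branch lengths AM→3/4, F→5/4; new cluster AFM
  updated: d(AFM,DXY)=181/9, d(AFM,O)=10, d(AFM,Q)=47/3
step 5: merge (O,Q) at d=6; branch lengths O→3, Q→3; new cluster OQ
  updated: d(AFM,OQ)=77/6, d(DXY,OQ)=46/3
step 6: merge (AFM,OQ) at d=77/6; branch lengths AFM→31/6, OQ→41/12; new cluster AFMOQ
  updated: d(AFMOQ,DXY)=91/5
step 7: merge (AFMOQ,DXY) at d=91/5; branch lengths AFMOQ→161/60, DXY→167/20; new cluster ADFMOQXY
final tree: ((((A:1/2,M:1/2):3/4,F:5/4):31/6,(O:3,Q:3):41/12):161/60,((D:1/2,X:1/2):1/4,Y:3/4):167/20)
total length: 1837/60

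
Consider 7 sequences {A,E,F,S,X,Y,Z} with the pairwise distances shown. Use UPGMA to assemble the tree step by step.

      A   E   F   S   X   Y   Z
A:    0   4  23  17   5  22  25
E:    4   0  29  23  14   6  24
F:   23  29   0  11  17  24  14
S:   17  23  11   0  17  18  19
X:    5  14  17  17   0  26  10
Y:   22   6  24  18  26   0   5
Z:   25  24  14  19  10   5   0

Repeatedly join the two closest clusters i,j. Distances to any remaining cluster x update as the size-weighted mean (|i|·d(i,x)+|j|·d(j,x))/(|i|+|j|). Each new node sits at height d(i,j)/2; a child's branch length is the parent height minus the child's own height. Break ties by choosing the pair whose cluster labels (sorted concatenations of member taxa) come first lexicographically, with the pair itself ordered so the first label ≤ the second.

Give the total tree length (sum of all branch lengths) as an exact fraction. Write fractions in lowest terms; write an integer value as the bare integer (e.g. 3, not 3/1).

1. join A+E (d=4) ⇒ AE; edges |A|=2, |E|=2
  updated: d(AE,F)=26, d(AE,S)=20, d(AE,X)=19/2, d(AE,Y)=14, d(AE,Z)=49/2
2. join Y+Z (d=5) ⇒ YZ; edges |Y|=5/2, |Z|=5/2
  updated: d(AE,YZ)=77/4, d(F,YZ)=19, d(S,YZ)=37/2, d(X,YZ)=18
3. join AE+X (d=19/2) ⇒ AEX; edges |AE|=11/4, |X|=19/4
  updated: d(AEX,F)=23, d(AEX,S)=19, d(AEX,YZ)=113/6
4. join F+S (d=11) ⇒ FS; edges |F|=11/2, |S|=11/2
  updated: d(AEX,FS)=21, d(FS,YZ)=75/4
5. join FS+YZ (d=75/4) ⇒ FSYZ; edges |FS|=31/8, |YZ|=55/8
  updated: d(AEX,FSYZ)=239/12
6. join AEX+FSYZ (d=239/12) ⇒ AEFSXYZ; edges |AEX|=125/24, |FSYZ|=7/12
final tree: (((A:2,E:2):11/4,X:19/4):125/24,((F:11/2,S:11/2):31/8,(Y:5/2,Z:5/2):55/8):7/12)
total length: 1057/24

1057/24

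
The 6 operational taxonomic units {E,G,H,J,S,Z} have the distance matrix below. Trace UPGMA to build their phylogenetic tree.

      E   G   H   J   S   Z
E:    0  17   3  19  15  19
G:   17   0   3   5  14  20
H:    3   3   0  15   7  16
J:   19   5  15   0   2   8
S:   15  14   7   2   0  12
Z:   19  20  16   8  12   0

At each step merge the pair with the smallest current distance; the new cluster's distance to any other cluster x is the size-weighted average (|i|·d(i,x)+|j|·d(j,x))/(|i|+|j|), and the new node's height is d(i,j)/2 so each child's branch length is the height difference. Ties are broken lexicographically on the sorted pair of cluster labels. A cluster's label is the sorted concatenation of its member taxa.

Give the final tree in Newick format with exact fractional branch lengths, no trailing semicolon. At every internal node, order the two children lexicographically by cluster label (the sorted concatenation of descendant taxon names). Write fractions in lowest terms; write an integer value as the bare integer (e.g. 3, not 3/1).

(((E:3/2,H:3/2):29/6,(G:19/4,(J:1,S:1):15/4):19/12):7/6,Z:15/2)

step 1: merge (J,S) at d=2; branch lengths J→1, S→1; new cluster JS
  updated: d(E,JS)=17, d(G,JS)=19/2, d(H,JS)=11, d(JS,Z)=10
step 2: merge (E,H) at d=3; branch lengths E→3/2, H→3/2; new cluster EH
  updated: d(EH,G)=10, d(EH,JS)=14, d(EH,Z)=35/2
step 3: merge (G,JS) at d=19/2; branch lengths G→19/4, JS→15/4; new cluster GJS
  updated: d(EH,GJS)=38/3, d(GJS,Z)=40/3
step 4: merge (EH,GJS) at d=38/3; branch lengths EH→29/6, GJS→19/12; new cluster EGHJS
  updated: d(EGHJS,Z)=15
step 5: merge (EGHJS,Z) at d=15; branch lengths EGHJS→7/6, Z→15/2; new cluster EGHJSZ
final tree: (((E:3/2,H:3/2):29/6,(G:19/4,(J:1,S:1):15/4):19/12):7/6,Z:15/2)
total length: 343/12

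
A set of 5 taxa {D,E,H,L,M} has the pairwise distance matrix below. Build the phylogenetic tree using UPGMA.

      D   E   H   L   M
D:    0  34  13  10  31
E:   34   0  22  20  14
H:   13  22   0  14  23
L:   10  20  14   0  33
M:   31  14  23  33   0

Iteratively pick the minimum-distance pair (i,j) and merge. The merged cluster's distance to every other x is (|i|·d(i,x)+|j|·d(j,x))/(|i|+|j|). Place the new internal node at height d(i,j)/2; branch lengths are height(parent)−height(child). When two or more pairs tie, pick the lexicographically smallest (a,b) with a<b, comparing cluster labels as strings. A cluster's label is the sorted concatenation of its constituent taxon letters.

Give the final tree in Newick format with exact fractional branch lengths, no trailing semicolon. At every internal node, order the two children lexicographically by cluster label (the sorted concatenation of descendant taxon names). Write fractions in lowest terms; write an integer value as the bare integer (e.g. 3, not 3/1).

iteration 1: select D,L (d=10); attach at lengths (5, 5); label the merged cluster DL
  updated: d(DL,E)=27, d(DL,H)=27/2, d(DL,M)=32
iteration 2: select DL,H (d=27/2); attach at lengths (7/4, 27/4); label the merged cluster DHL
  updated: d(DHL,E)=76/3, d(DHL,M)=29
iteration 3: select E,M (d=14); attach at lengths (7, 7); label the merged cluster EM
  updated: d(DHL,EM)=163/6
iteration 4: select DHL,EM (d=163/6); attach at lengths (41/6, 79/12); label the merged cluster DEHLM
final tree: (((D:5,L:5):7/4,H:27/4):41/6,(E:7,M:7):79/12)
total length: 551/12

(((D:5,L:5):7/4,H:27/4):41/6,(E:7,M:7):79/12)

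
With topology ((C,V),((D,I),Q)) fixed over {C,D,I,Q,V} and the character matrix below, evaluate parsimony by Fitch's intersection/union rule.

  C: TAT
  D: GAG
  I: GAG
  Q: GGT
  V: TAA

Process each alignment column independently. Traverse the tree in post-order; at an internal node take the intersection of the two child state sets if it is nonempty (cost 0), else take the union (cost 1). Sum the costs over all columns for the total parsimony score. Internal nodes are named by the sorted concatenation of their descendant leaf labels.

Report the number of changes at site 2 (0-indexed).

2

site 0, node CV: C={T} ∩ V={T} → {T} (+0)
site 0, node DI: D={G} ∩ I={G} → {G} (+0)
site 0, node DIQ: DI={G} ∩ Q={G} → {G} (+0)
site 0, node CDIQV: CV={T} ∪ DIQ={G} → {G,T} (+1)
site 1, node CV: C={A} ∩ V={A} → {A} (+0)
site 1, node DI: D={A} ∩ I={A} → {A} (+0)
site 1, node DIQ: DI={A} ∪ Q={G} → {A,G} (+1)
site 1, node CDIQV: CV={A} ∩ DIQ={A,G} → {A} (+0)
site 2, node CV: C={T} ∪ V={A} → {A,T} (+1)
site 2, node DI: D={G} ∩ I={G} → {G} (+0)
site 2, node DIQ: DI={G} ∪ Q={T} → {G,T} (+1)
site 2, node CDIQV: CV={A,T} ∩ DIQ={G,T} → {T} (+0)
per-site changes: [1, 1, 2]; total = 4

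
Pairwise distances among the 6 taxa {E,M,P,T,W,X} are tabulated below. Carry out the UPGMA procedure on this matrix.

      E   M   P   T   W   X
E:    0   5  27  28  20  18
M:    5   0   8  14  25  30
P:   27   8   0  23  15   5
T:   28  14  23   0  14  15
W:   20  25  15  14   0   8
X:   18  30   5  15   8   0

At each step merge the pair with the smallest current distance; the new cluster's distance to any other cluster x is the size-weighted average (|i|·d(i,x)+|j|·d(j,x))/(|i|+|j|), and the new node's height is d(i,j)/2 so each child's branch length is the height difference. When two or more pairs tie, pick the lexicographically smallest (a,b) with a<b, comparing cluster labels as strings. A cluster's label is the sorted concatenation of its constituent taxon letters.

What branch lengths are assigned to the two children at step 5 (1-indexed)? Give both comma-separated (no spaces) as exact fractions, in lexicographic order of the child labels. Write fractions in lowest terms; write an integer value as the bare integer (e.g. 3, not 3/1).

65/8,47/24

1. join E+M (d=5) ⇒ EM; edges |E|=5/2, |M|=5/2
  updated: d(EM,P)=35/2, d(EM,T)=21, d(EM,W)=45/2, d(EM,X)=24
2. join P+X (d=5) ⇒ PX; edges |P|=5/2, |X|=5/2
  updated: d(EM,PX)=83/4, d(PX,T)=19, d(PX,W)=23/2
3. join PX+W (d=23/2) ⇒ PWX; edges |PX|=13/4, |W|=23/4
  updated: d(EM,PWX)=64/3, d(PWX,T)=52/3
4. join PWX+T (d=52/3) ⇒ PTWX; edges |PWX|=35/12, |T|=26/3
  updated: d(EM,PTWX)=85/4
5. join EM+PTWX (d=85/4) ⇒ EMPTWX; edges |EM|=65/8, |PTWX|=47/24
final tree: ((E:5/2,M:5/2):65/8,(((P:5/2,X:5/2):13/4,W:23/4):35/12,T:26/3):47/24)
total length: 122/3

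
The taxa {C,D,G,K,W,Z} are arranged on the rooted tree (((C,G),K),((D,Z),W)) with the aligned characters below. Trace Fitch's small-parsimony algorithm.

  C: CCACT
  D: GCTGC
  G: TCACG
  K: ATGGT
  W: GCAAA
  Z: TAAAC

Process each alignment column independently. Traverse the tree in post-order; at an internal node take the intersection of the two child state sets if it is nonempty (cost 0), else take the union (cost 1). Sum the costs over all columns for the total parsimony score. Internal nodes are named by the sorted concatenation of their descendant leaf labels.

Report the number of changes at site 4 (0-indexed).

3

[col 0] CG: children C:{C}, G:{T} ∪→ {C,T}; cost 1
[col 0] CGK: children CG:{C,T}, K:{A} ∪→ {A,C,T}; cost 1
[col 0] DZ: children D:{G}, Z:{T} ∪→ {G,T}; cost 1
[col 0] DWZ: children DZ:{G,T}, W:{G} ∩→ {G}; cost 0
[col 0] CDGKWZ: children CGK:{A,C,T}, DWZ:{G} ∪→ {A,C,G,T}; cost 1
[col 1] CG: children C:{C}, G:{C} ∩→ {C}; cost 0
[col 1] CGK: children CG:{C}, K:{T} ∪→ {C,T}; cost 1
[col 1] DZ: children D:{C}, Z:{A} ∪→ {A,C}; cost 1
[col 1] DWZ: children DZ:{A,C}, W:{C} ∩→ {C}; cost 0
[col 1] CDGKWZ: children CGK:{C,T}, DWZ:{C} ∩→ {C}; cost 0
[col 2] CG: children C:{A}, G:{A} ∩→ {A}; cost 0
[col 2] CGK: children CG:{A}, K:{G} ∪→ {A,G}; cost 1
[col 2] DZ: children D:{T}, Z:{A} ∪→ {A,T}; cost 1
[col 2] DWZ: children DZ:{A,T}, W:{A} ∩→ {A}; cost 0
[col 2] CDGKWZ: children CGK:{A,G}, DWZ:{A} ∩→ {A}; cost 0
[col 3] CG: children C:{C}, G:{C} ∩→ {C}; cost 0
[col 3] CGK: children CG:{C}, K:{G} ∪→ {C,G}; cost 1
[col 3] DZ: children D:{G}, Z:{A} ∪→ {A,G}; cost 1
[col 3] DWZ: children DZ:{A,G}, W:{A} ∩→ {A}; cost 0
[col 3] CDGKWZ: children CGK:{C,G}, DWZ:{A} ∪→ {A,C,G}; cost 1
[col 4] CG: children C:{T}, G:{G} ∪→ {G,T}; cost 1
[col 4] CGK: children CG:{G,T}, K:{T} ∩→ {T}; cost 0
[col 4] DZ: children D:{C}, Z:{C} ∩→ {C}; cost 0
[col 4] DWZ: children DZ:{C}, W:{A} ∪→ {A,C}; cost 1
[col 4] CDGKWZ: children CGK:{T}, DWZ:{A,C} ∪→ {A,C,T}; cost 1
per-site changes: [4, 2, 2, 3, 3]; total = 14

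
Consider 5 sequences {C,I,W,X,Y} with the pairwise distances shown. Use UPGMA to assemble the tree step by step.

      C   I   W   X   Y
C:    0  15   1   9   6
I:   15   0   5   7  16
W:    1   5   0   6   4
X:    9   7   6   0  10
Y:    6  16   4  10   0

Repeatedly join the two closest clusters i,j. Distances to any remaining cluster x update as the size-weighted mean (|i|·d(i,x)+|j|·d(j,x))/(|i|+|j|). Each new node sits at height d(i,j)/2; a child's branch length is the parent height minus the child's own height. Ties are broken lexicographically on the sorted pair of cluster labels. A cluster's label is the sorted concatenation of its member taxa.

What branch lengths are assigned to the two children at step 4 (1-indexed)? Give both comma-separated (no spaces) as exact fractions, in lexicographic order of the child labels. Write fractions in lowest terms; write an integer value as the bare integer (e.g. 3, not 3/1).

step 1: merge (C,W) at d=1; branch lengths C→1/2, W→1/2; new cluster CW
  updated: d(CW,I)=10, d(CW,X)=15/2, d(CW,Y)=5
step 2: merge (CW,Y) at d=5; branch lengths CW→2, Y→5/2; new cluster CWY
  updated: d(CWY,I)=12, d(CWY,X)=25/3
step 3: merge (I,X) at d=7; branch lengths I→7/2, X→7/2; new cluster IX
  updated: d(CWY,IX)=61/6
step 4: merge (CWY,IX) at d=61/6; branch lengths CWY→31/12, IX→19/12; new cluster CIWXY
final tree: (((C:1/2,W:1/2):2,Y:5/2):31/12,(I:7/2,X:7/2):19/12)
total length: 50/3

31/12,19/12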